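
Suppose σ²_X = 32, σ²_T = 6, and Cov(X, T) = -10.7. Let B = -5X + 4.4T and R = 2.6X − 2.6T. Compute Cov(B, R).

Cov(B, R) = -746.148

By bilinearity, Cov(B, R) = ac·σ²_X + bd·σ²_T + (ad+bc)·Cov(X, T), with a=-5, b=4.4, c=2.6, d=-2.6.
ac·σ²_X = (-5)·2.6·32 = -416
bd·σ²_T = 4.4·(-2.6)·6 = -68.64
(ad+bc)·Cov(X, T) = (24.44)·(-10.7) = -261.508
Cov(B, R) = -416 + (-68.64) + (-261.508) = -746.148.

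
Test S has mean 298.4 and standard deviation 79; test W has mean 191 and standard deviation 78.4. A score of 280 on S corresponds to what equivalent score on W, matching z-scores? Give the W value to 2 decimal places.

W = 172.74

z = (280 − 298.4)/79 ≈ -0.2329.
W = 191 + z·78.4 = 191 + (280 − 298.4)·78.4/79 ≈ 172.74.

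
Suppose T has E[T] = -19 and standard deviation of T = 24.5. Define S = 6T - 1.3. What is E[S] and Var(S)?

S = 6T - 1.3 is linear with a = 6, b = -1.3.
E[S] = a·E[T] + b = 6·(-19) + (-1.3) = -115.3.
Var(T) = 24.5² = 600.25.
Var(S) = a²·Var(T) = 6²·600.25 = 21609 (the additive constant -1.3 does not affect variance).

E[S] = -115.3, Var(S) = 21609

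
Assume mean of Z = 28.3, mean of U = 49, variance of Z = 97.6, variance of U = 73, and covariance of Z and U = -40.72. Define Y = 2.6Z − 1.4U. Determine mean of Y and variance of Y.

mean of Y = 4.98, variance of Y = 1099.2976

mean of Y = 2.6·mean of Z + (-1.4)·mean of U = 2.6·28.3 + (-1.4)·49 = 4.98.
variance of Y = a²·variance of Z + b²·variance of U + 2ab·covariance of Z and U with a = 2.6, b = -1.4.
= 2.6²·97.6 + (-1.4)²·73 + 2·2.6·(-1.4)·(-40.72)
= 659.776 + 143.08 + 296.4416 = 1099.2976.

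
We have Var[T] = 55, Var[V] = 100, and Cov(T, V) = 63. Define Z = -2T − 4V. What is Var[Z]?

Var[Z] = 2828

Var[Z] = a²·Var[T] + b²·Var[V] + 2ab·Cov(T, V) with a = -2, b = -4.
= (-2)²·55 + (-4)²·100 + 2·(-2)·(-4)·63
= 220 + 1600 + 1008 = 2828.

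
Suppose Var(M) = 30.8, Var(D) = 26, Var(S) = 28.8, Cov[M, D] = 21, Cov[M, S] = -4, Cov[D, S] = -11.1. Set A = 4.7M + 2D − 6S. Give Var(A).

Var(A) = a²·Var(M) + b²·Var(D) + c²·Var(S) + 2ab·Cov[M, D] + 2ac·Cov[M, S] + 2bc·Cov[D, S], with a = 4.7, b = 2, c = -6.
= 680.372 + 104 + 1036.8 + 394.8 + 225.6 + 266.4
= 2707.972.

Var(A) = 2707.972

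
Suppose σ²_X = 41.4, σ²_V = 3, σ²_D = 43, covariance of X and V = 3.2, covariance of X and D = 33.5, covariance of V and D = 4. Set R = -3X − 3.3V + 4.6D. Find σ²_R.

σ²_R = a²·σ²_X + b²·σ²_V + c²·σ²_D + 2ab·covariance of X and V + 2ac·covariance of X and D + 2bc·covariance of V and D, with a = -3, b = -3.3, c = 4.6.
= 372.6 + 32.67 + 909.88 + 63.36 + (-924.6) + (-121.44)
= 332.47.

σ²_R = 332.47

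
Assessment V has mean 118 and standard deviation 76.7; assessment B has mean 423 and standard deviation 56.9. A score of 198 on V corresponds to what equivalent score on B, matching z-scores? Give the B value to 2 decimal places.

B = 482.35

z = (198 − 118)/76.7 ≈ 1.043.
B = 423 + z·56.9 = 423 + (198 − 118)·56.9/76.7 ≈ 482.35.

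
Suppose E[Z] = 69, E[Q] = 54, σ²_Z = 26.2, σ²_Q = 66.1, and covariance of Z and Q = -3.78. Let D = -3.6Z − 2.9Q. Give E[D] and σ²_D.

E[D] = -405, σ²_D = 816.5266

E[D] = (-3.6)·E[Z] + (-2.9)·E[Q] = (-3.6)·69 + (-2.9)·54 = -405.
σ²_D = a²·σ²_Z + b²·σ²_Q + 2ab·covariance of Z and Q with a = -3.6, b = -2.9.
= (-3.6)²·26.2 + (-2.9)²·66.1 + 2·(-3.6)·(-2.9)·(-3.78)
= 339.552 + 555.901 + (-78.9264) = 816.5266.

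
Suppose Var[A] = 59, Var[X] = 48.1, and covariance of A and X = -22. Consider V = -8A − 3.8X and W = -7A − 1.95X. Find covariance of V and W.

By bilinearity, covariance of V and W = ac·Var[A] + bd·Var[X] + (ad+bc)·covariance of A and X, with a=-8, b=-3.8, c=-7, d=-1.95.
ac·Var[A] = (-8)·(-7)·59 = 3304
bd·Var[X] = (-3.8)·(-1.95)·48.1 = 356.421
(ad+bc)·covariance of A and X = (42.2)·(-22) = -928.4
covariance of V and W = 3304 + 356.421 + (-928.4) = 2732.021.

covariance of V and W = 2732.021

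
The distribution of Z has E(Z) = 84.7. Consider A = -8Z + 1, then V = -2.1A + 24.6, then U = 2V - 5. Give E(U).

E(A) = (-8)·84.7 + 1 = -676.6.
E(V) = (-2.1)·(-676.6) + 24.6 = 1445.46.
E(U) = 2·1445.46 + (-5) = 2885.92.

E(U) = 2885.92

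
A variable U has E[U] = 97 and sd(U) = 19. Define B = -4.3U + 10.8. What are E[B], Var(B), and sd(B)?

E[B] = -406.3, Var(B) = 6674.89, sd(B) = 81.7

B = -4.3U + 10.8 is linear with a = -4.3, b = 10.8.
E[B] = a·E[U] + b = (-4.3)·97 + 10.8 = -406.3.
Var(U) = 19² = 361.
Var(B) = a²·Var(U) = (-4.3)²·361 = 6674.89 (the additive constant 10.8 does not affect variance).
sd(B) = |a|·sd(U) = |-4.3|·19 = 81.7.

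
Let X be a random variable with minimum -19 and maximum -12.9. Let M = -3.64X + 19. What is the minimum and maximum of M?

min(M) = 65.956, max(M) = 88.16

a = -3.64 < 0, so order reverses: min(M) = a·max(X)+b = (-3.64)·(-12.9) + 19 = 65.956; max(M) = a·min(X)+b = (-3.64)·(-19) + 19 = 88.16.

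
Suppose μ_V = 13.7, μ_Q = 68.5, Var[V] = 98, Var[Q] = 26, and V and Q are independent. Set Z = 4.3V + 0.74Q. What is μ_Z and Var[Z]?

μ_Z = 109.6, Var[Z] = 1826.2576

μ_Z = 4.3·μ_V + 0.74·μ_Q = 4.3·13.7 + 0.74·68.5 = 109.6.
Var[Z] = a²·Var[V] + b²·Var[Q] + 2ab·covariance of V and Q with a = 4.3, b = 0.74.
Independence gives covariance of V and Q = 0.
= 4.3²·98 + 0.74²·26 + 2·4.3·0.74·0
= 1812.02 + 14.2376 + 0 = 1826.2576.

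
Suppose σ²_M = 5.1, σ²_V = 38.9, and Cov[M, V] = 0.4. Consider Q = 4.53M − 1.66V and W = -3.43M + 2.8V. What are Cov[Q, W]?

By bilinearity, Cov[Q, W] = ac·σ²_M + bd·σ²_V + (ad+bc)·Cov[M, V], with a=4.53, b=-1.66, c=-3.43, d=2.8.
ac·σ²_M = 4.53·(-3.43)·5.1 = -79.24329
bd·σ²_V = (-1.66)·2.8·38.9 = -180.8072
(ad+bc)·Cov[M, V] = (18.3778)·0.4 = 7.35112
Cov[Q, W] = -79.24329 + (-180.8072) + 7.35112 = -252.69937.

Cov[Q, W] = -252.69937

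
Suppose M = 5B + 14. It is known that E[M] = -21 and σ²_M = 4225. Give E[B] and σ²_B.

From M = 5B + 14: E[M] = a·E[B] + b, so E[B] = (E[M] − b)/a = (-21 − 14)/5 = -7.
σ²_M = a²·σ²_B, so σ²_B = 4225/5² = 169.

E[B] = -7, σ²_B = 169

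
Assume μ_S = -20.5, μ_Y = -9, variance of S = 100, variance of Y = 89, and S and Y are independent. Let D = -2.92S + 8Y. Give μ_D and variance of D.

μ_D = -12.14, variance of D = 6548.64

μ_D = (-2.92)·μ_S + 8·μ_Y = (-2.92)·(-20.5) + 8·(-9) = -12.14.
variance of D = a²·variance of S + b²·variance of Y + 2ab·covariance of S and Y with a = -2.92, b = 8.
Independence gives covariance of S and Y = 0.
= (-2.92)²·100 + 8²·89 + 2·(-2.92)·8·0
= 852.64 + 5696 + 0 = 6548.64.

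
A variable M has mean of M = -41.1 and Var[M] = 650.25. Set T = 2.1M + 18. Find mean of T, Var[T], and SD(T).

mean of T = -68.31, Var[T] = 2867.6025, SD(T) = 53.55

T = 2.1M + 18 is linear with a = 2.1, b = 18.
mean of T = a·mean of M + b = 2.1·(-41.1) + 18 = -68.31.
Var[T] = a²·Var[M] = 2.1²·650.25 = 2867.6025 (the additive constant 18 does not affect variance).
SD(M) = √650.25 = 25.5.
SD(T) = |a|·SD(M) = |2.1|·25.5 = 53.55.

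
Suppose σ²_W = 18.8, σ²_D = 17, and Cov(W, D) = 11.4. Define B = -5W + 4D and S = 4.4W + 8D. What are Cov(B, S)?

By bilinearity, Cov(B, S) = ac·σ²_W + bd·σ²_D + (ad+bc)·Cov(W, D), with a=-5, b=4, c=4.4, d=8.
ac·σ²_W = (-5)·4.4·18.8 = -413.6
bd·σ²_D = 4·8·17 = 544
(ad+bc)·Cov(W, D) = (-22.4)·11.4 = -255.36
Cov(B, S) = -413.6 + 544 + (-255.36) = -124.96.

Cov(B, S) = -124.96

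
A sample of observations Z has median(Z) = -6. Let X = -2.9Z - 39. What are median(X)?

A linear map preserves order up to sign, so median(X) = a·median(Z) + b = (-2.9)·(-6) + (-39) = -21.6.

median(X) = -21.6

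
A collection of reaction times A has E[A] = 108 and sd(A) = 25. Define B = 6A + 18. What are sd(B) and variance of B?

B = 6A + 18 is linear with a = 6, b = 18.
sd(B) = |a|·sd(A) = |6|·25 = 150.
variance of A = 25² = 625.
variance of B = a²·variance of A = 6²·625 = 22500 (the additive constant 18 does not affect variance).

sd(B) = 150, variance of B = 22500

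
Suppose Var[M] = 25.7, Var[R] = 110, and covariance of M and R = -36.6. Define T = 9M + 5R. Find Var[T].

Var[T] = 1537.7

Var[T] = a²·Var[M] + b²·Var[R] + 2ab·covariance of M and R with a = 9, b = 5.
= 9²·25.7 + 5²·110 + 2·9·5·(-36.6)
= 2081.7 + 2750 + (-3294) = 1537.7.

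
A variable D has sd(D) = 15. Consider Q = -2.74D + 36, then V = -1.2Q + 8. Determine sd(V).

sd(Q) = |-2.74|·15 = 41.1.
sd(V) = |-1.2|·41.1 = 49.32.

sd(V) = 49.32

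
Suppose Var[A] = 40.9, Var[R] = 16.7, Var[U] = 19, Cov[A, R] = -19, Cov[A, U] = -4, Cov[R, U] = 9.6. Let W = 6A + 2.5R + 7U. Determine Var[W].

Var[W] = a²·Var[A] + b²·Var[R] + c²·Var[U] + 2ab·Cov[A, R] + 2ac·Cov[A, U] + 2bc·Cov[R, U], with a = 6, b = 2.5, c = 7.
= 1472.4 + 104.375 + 931 + (-570) + (-336) + 336
= 1937.775.

Var[W] = 1937.775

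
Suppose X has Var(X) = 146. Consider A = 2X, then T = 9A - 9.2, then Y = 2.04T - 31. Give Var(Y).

Var(A) = 2²·146 = 584.
Var(T) = 9²·584 = 47304.
Var(Y) = 2.04²·47304 = 196860.3264.

Var(Y) = 196860.3264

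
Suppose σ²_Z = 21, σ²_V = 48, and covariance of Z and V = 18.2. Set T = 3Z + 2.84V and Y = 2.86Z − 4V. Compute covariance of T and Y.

By bilinearity, covariance of T and Y = ac·σ²_Z + bd·σ²_V + (ad+bc)·covariance of Z and V, with a=3, b=2.84, c=2.86, d=-4.
ac·σ²_Z = 3·2.86·21 = 180.18
bd·σ²_V = 2.84·(-4)·48 = -545.28
(ad+bc)·covariance of Z and V = (-3.8776)·18.2 = -70.57232
covariance of T and Y = 180.18 + (-545.28) + (-70.57232) = -435.67232.

covariance of T and Y = -435.67232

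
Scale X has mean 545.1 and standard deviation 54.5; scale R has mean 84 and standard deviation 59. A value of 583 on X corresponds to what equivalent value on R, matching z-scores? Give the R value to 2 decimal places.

z = (583 − 545.1)/54.5 ≈ 0.6954.
R = 84 + z·59 = 84 + (583 − 545.1)·59/54.5 ≈ 125.03.

R = 125.03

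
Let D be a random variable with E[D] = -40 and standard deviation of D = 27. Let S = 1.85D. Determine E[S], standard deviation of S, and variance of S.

S = 1.85D is linear with a = 1.85, b = 0.
E[S] = a·E[D] + b = 1.85·(-40) = -74.
standard deviation of S = |a|·standard deviation of D = |1.85|·27 = 49.95.
variance of D = 27² = 729.
variance of S = a²·variance of D = 1.85²·729 = 2495.0025.

E[S] = -74, standard deviation of S = 49.95, variance of S = 2495.0025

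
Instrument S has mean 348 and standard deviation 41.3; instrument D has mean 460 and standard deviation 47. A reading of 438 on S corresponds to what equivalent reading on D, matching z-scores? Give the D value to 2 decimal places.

z = (438 − 348)/41.3 ≈ 2.1792.
D = 460 + z·47 = 460 + (438 − 348)·47/41.3 ≈ 562.42.

D = 562.42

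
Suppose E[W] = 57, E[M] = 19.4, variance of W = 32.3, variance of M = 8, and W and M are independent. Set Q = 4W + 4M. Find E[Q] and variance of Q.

E[Q] = 4·E[W] + 4·E[M] = 4·57 + 4·19.4 = 305.6.
variance of Q = a²·variance of W + b²·variance of M + 2ab·Cov(W, M) with a = 4, b = 4.
Independence gives Cov(W, M) = 0.
= 4²·32.3 + 4²·8 + 2·4·4·0
= 516.8 + 128 + 0 = 644.8.

E[Q] = 305.6, variance of Q = 644.8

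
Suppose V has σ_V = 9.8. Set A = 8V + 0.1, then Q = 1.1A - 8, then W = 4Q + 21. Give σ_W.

σ_A = |8|·9.8 = 78.4.
σ_Q = |1.1|·78.4 = 86.24.
σ_W = |4|·86.24 = 344.96.

σ_W = 344.96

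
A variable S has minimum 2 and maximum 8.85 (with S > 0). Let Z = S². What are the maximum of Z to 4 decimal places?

max(Z) = 78.3225

S² is increasing on this domain, so max(Z) comes from max(S) = 8.85: max(Z) = square(8.85) = 78.3225.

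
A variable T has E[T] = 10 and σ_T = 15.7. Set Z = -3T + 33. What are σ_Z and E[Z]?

σ_Z = 47.1, E[Z] = 3

Z = -3T + 33 is linear with a = -3, b = 33.
σ_Z = |a|·σ_T = |-3|·15.7 = 47.1.
E[Z] = a·E[T] + b = (-3)·10 + 33 = 3.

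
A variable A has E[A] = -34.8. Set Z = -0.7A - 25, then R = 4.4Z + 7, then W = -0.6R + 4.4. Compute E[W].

E[W] = 1.8896

E[Z] = (-0.7)·(-34.8) + (-25) = -0.64.
E[R] = 4.4·(-0.64) + 7 = 4.184.
E[W] = (-0.6)·4.184 + 4.4 = 1.8896.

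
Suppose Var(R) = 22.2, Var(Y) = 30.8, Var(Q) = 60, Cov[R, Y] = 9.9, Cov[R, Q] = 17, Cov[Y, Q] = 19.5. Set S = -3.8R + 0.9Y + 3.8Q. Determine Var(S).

Var(S) = a²·Var(R) + b²·Var(Y) + c²·Var(Q) + 2ab·Cov[R, Y] + 2ac·Cov[R, Q] + 2bc·Cov[Y, Q], with a = -3.8, b = 0.9, c = 3.8.
= 320.568 + 24.948 + 866.4 + (-67.716) + (-490.96) + 133.38
= 786.62.

Var(S) = 786.62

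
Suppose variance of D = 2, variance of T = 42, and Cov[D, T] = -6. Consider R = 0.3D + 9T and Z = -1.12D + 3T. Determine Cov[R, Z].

By bilinearity, Cov[R, Z] = ac·variance of D + bd·variance of T + (ad+bc)·Cov[D, T], with a=0.3, b=9, c=-1.12, d=3.
ac·variance of D = 0.3·(-1.12)·2 = -0.672
bd·variance of T = 9·3·42 = 1134
(ad+bc)·Cov[D, T] = (-9.18)·(-6) = 55.08
Cov[R, Z] = -0.672 + 1134 + 55.08 = 1188.408.

Cov[R, Z] = 1188.408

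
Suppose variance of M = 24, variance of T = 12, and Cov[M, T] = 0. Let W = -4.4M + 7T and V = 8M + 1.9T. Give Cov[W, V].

Cov[W, V] = -685.2

By bilinearity, Cov[W, V] = ac·variance of M + bd·variance of T + (ad+bc)·Cov[M, T], with a=-4.4, b=7, c=8, d=1.9.
ac·variance of M = (-4.4)·8·24 = -844.8
bd·variance of T = 7·1.9·12 = 159.6
(ad+bc)·Cov[M, T] = (47.64)·0 = 0
Cov[W, V] = -844.8 + 159.6 + 0 = -685.2.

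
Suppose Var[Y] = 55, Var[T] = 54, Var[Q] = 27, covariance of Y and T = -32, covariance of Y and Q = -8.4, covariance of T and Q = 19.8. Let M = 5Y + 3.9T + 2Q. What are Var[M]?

Var[M] = a²·Var[Y] + b²·Var[T] + c²·Var[Q] + 2ab·covariance of Y and T + 2ac·covariance of Y and Q + 2bc·covariance of T and Q, with a = 5, b = 3.9, c = 2.
= 1375 + 821.34 + 108 + (-1248) + (-168) + 308.88
= 1197.22.

Var[M] = 1197.22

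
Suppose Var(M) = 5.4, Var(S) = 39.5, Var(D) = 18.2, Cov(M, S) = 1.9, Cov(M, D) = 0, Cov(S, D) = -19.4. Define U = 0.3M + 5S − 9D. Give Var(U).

Var(U) = 4213.886

Var(U) = a²·Var(M) + b²·Var(S) + c²·Var(D) + 2ab·Cov(M, S) + 2ac·Cov(M, D) + 2bc·Cov(S, D), with a = 0.3, b = 5, c = -9.
= 0.486 + 987.5 + 1474.2 + 5.7 + 0 + 1746
= 4213.886.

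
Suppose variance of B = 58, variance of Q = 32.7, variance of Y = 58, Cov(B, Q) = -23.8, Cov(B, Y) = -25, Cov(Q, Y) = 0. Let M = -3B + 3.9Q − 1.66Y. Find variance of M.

variance of M = a²·variance of B + b²·variance of Q + c²·variance of Y + 2ab·Cov(B, Q) + 2ac·Cov(B, Y) + 2bc·Cov(Q, Y), with a = -3, b = 3.9, c = -1.66.
= 522 + 497.367 + 159.8248 + 556.92 + (-249) + 0
= 1487.1118.

variance of M = 1487.1118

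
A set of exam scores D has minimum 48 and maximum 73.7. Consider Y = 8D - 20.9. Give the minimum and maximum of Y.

min(Y) = 363.1, max(Y) = 568.7

a = 8 > 0, so min(Y) = a·min(D)+b = 8·48 + (-20.9) = 363.1 and max(Y) = 8·73.7 + (-20.9) = 568.7.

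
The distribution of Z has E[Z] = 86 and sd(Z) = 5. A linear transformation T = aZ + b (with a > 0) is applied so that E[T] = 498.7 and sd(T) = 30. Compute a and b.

sd(T) = a·sd(Z) (a > 0), so a = 30/5 = 6.
E[T] = a·E[Z] + b, so b = 498.7 − 6·86 = -17.3.

a = 6, b = -17.3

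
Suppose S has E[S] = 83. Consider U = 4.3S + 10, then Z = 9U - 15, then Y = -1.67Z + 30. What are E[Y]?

E[Y] = -5459.457

E[U] = 4.3·83 + 10 = 366.9.
E[Z] = 9·366.9 + (-15) = 3287.1.
E[Y] = (-1.67)·3287.1 + 30 = -5459.457.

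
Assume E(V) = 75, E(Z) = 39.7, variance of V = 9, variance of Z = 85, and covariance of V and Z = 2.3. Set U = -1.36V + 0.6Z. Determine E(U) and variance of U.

E(U) = (-1.36)·E(V) + 0.6·E(Z) = (-1.36)·75 + 0.6·39.7 = -78.18.
variance of U = a²·variance of V + b²·variance of Z + 2ab·covariance of V and Z with a = -1.36, b = 0.6.
= (-1.36)²·9 + 0.6²·85 + 2·(-1.36)·0.6·2.3
= 16.6464 + 30.6 + (-3.7536) = 43.4928.

E(U) = -78.18, variance of U = 43.4928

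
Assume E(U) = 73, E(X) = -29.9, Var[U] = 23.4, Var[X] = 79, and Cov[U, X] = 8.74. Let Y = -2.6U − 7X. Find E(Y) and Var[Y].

E(Y) = 19.5, Var[Y] = 4347.32

E(Y) = (-2.6)·E(U) + (-7)·E(X) = (-2.6)·73 + (-7)·(-29.9) = 19.5.
Var[Y] = a²·Var[U] + b²·Var[X] + 2ab·Cov[U, X] with a = -2.6, b = -7.
= (-2.6)²·23.4 + (-7)²·79 + 2·(-2.6)·(-7)·8.74
= 158.184 + 3871 + 318.136 = 4347.32.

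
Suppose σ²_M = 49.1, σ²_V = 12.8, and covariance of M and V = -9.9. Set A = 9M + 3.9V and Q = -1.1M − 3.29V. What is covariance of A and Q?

covariance of A and Q = -314.7168

By bilinearity, covariance of A and Q = ac·σ²_M + bd·σ²_V + (ad+bc)·covariance of M and V, with a=9, b=3.9, c=-1.1, d=-3.29.
ac·σ²_M = 9·(-1.1)·49.1 = -486.09
bd·σ²_V = 3.9·(-3.29)·12.8 = -164.2368
(ad+bc)·covariance of M and V = (-33.9)·(-9.9) = 335.61
covariance of A and Q = -486.09 + (-164.2368) + 335.61 = -314.7168.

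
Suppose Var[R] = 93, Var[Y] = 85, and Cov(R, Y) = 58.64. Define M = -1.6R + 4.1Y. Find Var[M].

Var[M] = a²·Var[R] + b²·Var[Y] + 2ab·Cov(R, Y) with a = -1.6, b = 4.1.
= (-1.6)²·93 + 4.1²·85 + 2·(-1.6)·4.1·58.64
= 238.08 + 1428.85 + (-769.3568) = 897.5732.

Var[M] = 897.5732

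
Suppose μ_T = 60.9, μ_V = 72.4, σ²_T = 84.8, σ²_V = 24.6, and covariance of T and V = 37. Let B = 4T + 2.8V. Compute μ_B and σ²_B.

μ_B = 446.32, σ²_B = 2378.464

μ_B = 4·μ_T + 2.8·μ_V = 4·60.9 + 2.8·72.4 = 446.32.
σ²_B = a²·σ²_T + b²·σ²_V + 2ab·covariance of T and V with a = 4, b = 2.8.
= 4²·84.8 + 2.8²·24.6 + 2·4·2.8·37
= 1356.8 + 192.864 + 828.8 = 2378.464.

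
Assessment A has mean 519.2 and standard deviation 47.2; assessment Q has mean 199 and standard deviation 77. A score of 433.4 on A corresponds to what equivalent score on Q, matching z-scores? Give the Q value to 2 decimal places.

Q = 59.03

z = (433.4 − 519.2)/47.2 ≈ -1.8178.
Q = 199 + z·77 = 199 + (433.4 − 519.2)·77/47.2 ≈ 59.03.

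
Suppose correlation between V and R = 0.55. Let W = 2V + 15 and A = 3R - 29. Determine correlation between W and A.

correlation between W and A = 0.55

Linear rescalings preserve correlation up to sign; here the slopes 2 and 3 have the same sign, so correlation between W and A = correlation between V and R = 0.55.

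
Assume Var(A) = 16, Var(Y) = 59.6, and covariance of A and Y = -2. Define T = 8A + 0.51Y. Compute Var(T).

Var(T) = 1023.18196

Var(T) = a²·Var(A) + b²·Var(Y) + 2ab·covariance of A and Y with a = 8, b = 0.51.
= 8²·16 + 0.51²·59.6 + 2·8·0.51·(-2)
= 1024 + 15.50196 + (-16.32) = 1023.18196.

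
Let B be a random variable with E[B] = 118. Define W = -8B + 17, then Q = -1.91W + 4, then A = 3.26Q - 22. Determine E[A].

E[A] = 5763.0982

E[W] = (-8)·118 + 17 = -927.
E[Q] = (-1.91)·(-927) + 4 = 1774.57.
E[A] = 3.26·1774.57 + (-22) = 5763.0982.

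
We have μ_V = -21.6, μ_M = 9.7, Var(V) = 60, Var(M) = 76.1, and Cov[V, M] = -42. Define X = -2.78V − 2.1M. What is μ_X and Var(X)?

μ_X = 39.678, Var(X) = 308.913

μ_X = (-2.78)·μ_V + (-2.1)·μ_M = (-2.78)·(-21.6) + (-2.1)·9.7 = 39.678.
Var(X) = a²·Var(V) + b²·Var(M) + 2ab·Cov[V, M] with a = -2.78, b = -2.1.
= (-2.78)²·60 + (-2.1)²·76.1 + 2·(-2.78)·(-2.1)·(-42)
= 463.704 + 335.601 + (-490.392) = 308.913.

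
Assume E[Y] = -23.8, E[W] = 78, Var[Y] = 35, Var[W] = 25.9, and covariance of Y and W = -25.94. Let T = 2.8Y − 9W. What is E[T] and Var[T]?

E[T] = -768.64, Var[T] = 3679.676

E[T] = 2.8·E[Y] + (-9)·E[W] = 2.8·(-23.8) + (-9)·78 = -768.64.
Var[T] = a²·Var[Y] + b²·Var[W] + 2ab·covariance of Y and W with a = 2.8, b = -9.
= 2.8²·35 + (-9)²·25.9 + 2·2.8·(-9)·(-25.94)
= 274.4 + 2097.9 + 1307.376 = 3679.676.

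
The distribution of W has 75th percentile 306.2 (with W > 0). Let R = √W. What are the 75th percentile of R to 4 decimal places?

75th percentile of R = 17.4986

√W is increasing, so P_{75}(R) = g(P_{75}(W)) ≈ 17.4986.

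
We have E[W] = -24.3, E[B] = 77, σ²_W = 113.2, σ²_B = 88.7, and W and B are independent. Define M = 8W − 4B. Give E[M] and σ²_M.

E[M] = -502.4, σ²_M = 8664

E[M] = 8·E[W] + (-4)·E[B] = 8·(-24.3) + (-4)·77 = -502.4.
σ²_M = a²·σ²_W + b²·σ²_B + 2ab·Cov[W, B] with a = 8, b = -4.
Independence gives Cov[W, B] = 0.
= 8²·113.2 + (-4)²·88.7 + 2·8·(-4)·0
= 7244.8 + 1419.2 + 0 = 8664.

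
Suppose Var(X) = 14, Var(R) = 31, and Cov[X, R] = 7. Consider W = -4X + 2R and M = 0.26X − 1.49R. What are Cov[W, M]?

By bilinearity, Cov[W, M] = ac·Var(X) + bd·Var(R) + (ad+bc)·Cov[X, R], with a=-4, b=2, c=0.26, d=-1.49.
ac·Var(X) = (-4)·0.26·14 = -14.56
bd·Var(R) = 2·(-1.49)·31 = -92.38
(ad+bc)·Cov[X, R] = (6.48)·7 = 45.36
Cov[W, M] = -14.56 + (-92.38) + 45.36 = -61.58.

Cov[W, M] = -61.58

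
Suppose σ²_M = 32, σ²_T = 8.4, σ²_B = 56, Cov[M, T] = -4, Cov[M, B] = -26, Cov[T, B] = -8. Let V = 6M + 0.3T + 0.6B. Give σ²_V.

σ²_V = 968.436

σ²_V = a²·σ²_M + b²·σ²_T + c²·σ²_B + 2ab·Cov[M, T] + 2ac·Cov[M, B] + 2bc·Cov[T, B], with a = 6, b = 0.3, c = 0.6.
= 1152 + 0.756 + 20.16 + (-14.4) + (-187.2) + (-2.88)
= 968.436.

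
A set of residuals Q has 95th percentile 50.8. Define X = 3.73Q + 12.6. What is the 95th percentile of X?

95th percentile of X = 202.084

Since a = 3.73 > 0 the transformation is increasing, so the 95th percentile of X = a·(P_{95} of Q) + b = 3.73·50.8 + 12.6 = 202.084.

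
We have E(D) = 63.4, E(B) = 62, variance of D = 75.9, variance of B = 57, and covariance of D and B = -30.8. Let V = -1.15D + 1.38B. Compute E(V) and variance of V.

E(V) = (-1.15)·E(D) + 1.38·E(B) = (-1.15)·63.4 + 1.38·62 = 12.65.
variance of V = a²·variance of D + b²·variance of B + 2ab·covariance of D and B with a = -1.15, b = 1.38.
= (-1.15)²·75.9 + 1.38²·57 + 2·(-1.15)·1.38·(-30.8)
= 100.37775 + 108.5508 + 97.7592 = 306.68775.

E(V) = 12.65, variance of V = 306.68775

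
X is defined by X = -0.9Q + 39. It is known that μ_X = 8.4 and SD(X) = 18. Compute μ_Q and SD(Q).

μ_Q = 34, SD(Q) = 20

From X = -0.9Q + 39: μ_X = a·μ_Q + b, so μ_Q = (μ_X − b)/a = (8.4 − 39)/(-0.9) = 34.
SD(X) = |a|·SD(Q), so SD(Q) = 18/|-0.9| = 20.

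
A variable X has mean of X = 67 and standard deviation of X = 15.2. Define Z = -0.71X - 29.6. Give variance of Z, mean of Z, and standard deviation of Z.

variance of Z = 116.467264, mean of Z = -77.17, standard deviation of Z = 10.792

Z = -0.71X - 29.6 is linear with a = -0.71, b = -29.6.
variance of X = 15.2² = 231.04.
variance of Z = a²·variance of X = (-0.71)²·231.04 = 116.467264 (the additive constant -29.6 does not affect variance).
mean of Z = a·mean of X + b = (-0.71)·67 + (-29.6) = -77.17.
standard deviation of Z = |a|·standard deviation of X = |-0.71|·15.2 = 10.792.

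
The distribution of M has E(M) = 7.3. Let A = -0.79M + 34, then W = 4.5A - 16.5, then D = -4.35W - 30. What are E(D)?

E(A) = (-0.79)·7.3 + 34 = 28.233.
E(W) = 4.5·28.233 + (-16.5) = 110.5485.
E(D) = (-4.35)·110.5485 + (-30) = -510.885975.

E(D) = -510.885975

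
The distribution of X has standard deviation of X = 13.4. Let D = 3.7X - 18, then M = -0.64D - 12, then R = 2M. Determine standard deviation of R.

standard deviation of R = 63.4624

standard deviation of D = |3.7|·13.4 = 49.58.
standard deviation of M = |-0.64|·49.58 = 31.7312.
standard deviation of R = |2|·31.7312 = 63.4624.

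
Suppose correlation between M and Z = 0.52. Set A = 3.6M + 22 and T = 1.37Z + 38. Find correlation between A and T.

correlation between A and T = 0.52

Linear rescalings preserve correlation up to sign; here the slopes 3.6 and 1.37 have the same sign, so correlation between A and T = correlation between M and Z = 0.52.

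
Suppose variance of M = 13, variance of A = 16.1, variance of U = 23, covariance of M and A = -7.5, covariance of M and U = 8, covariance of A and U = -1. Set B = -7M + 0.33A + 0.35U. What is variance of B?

variance of B = a²·variance of M + b²·variance of A + c²·variance of U + 2ab·covariance of M and A + 2ac·covariance of M and U + 2bc·covariance of A and U, with a = -7, b = 0.33, c = 0.35.
= 637 + 1.75329 + 2.8175 + 34.65 + (-39.2) + (-0.231)
= 636.78979.

variance of B = 636.78979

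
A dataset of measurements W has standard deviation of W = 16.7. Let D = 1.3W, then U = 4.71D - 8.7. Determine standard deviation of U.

standard deviation of U = 102.2541

standard deviation of D = |1.3|·16.7 = 21.71.
standard deviation of U = |4.71|·21.71 = 102.2541.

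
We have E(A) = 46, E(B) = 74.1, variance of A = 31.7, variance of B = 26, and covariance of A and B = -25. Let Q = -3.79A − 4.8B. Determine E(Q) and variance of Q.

E(Q) = (-3.79)·E(A) + (-4.8)·E(B) = (-3.79)·46 + (-4.8)·74.1 = -530.02.
variance of Q = a²·variance of A + b²·variance of B + 2ab·covariance of A and B with a = -3.79, b = -4.8.
= (-3.79)²·31.7 + (-4.8)²·26 + 2·(-3.79)·(-4.8)·(-25)
= 455.34197 + 599.04 + (-909.6) = 144.78197.

E(Q) = -530.02, variance of Q = 144.78197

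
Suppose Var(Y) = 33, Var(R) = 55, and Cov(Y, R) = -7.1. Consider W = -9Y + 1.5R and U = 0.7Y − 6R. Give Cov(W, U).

Cov(W, U) = -1093.755

By bilinearity, Cov(W, U) = ac·Var(Y) + bd·Var(R) + (ad+bc)·Cov(Y, R), with a=-9, b=1.5, c=0.7, d=-6.
ac·Var(Y) = (-9)·0.7·33 = -207.9
bd·Var(R) = 1.5·(-6)·55 = -495
(ad+bc)·Cov(Y, R) = (55.05)·(-7.1) = -390.855
Cov(W, U) = -207.9 + (-495) + (-390.855) = -1093.755.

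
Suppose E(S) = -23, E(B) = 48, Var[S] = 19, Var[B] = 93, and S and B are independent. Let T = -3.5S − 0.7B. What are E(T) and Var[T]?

E(T) = (-3.5)·E(S) + (-0.7)·E(B) = (-3.5)·(-23) + (-0.7)·48 = 46.9.
Var[T] = a²·Var[S] + b²·Var[B] + 2ab·Cov[S, B] with a = -3.5, b = -0.7.
Independence gives Cov[S, B] = 0.
= (-3.5)²·19 + (-0.7)²·93 + 2·(-3.5)·(-0.7)·0
= 232.75 + 45.57 + 0 = 278.32.

E(T) = 46.9, Var[T] = 278.32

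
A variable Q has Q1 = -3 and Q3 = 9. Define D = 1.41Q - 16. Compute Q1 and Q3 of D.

a = 1.41 > 0: Q1(D) = a·Q1(Q)+b = -20.23, Q3(D) = a·Q3(Q)+b = -3.31.

Q1(D) = -20.23, Q3(D) = -3.31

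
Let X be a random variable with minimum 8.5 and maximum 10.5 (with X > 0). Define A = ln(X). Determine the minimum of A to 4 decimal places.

ln(X) is increasing on this domain, so min(A) comes from min(X) = 8.5: min(A) = ln(8.5) ≈ 2.1401.

min(A) = 2.1401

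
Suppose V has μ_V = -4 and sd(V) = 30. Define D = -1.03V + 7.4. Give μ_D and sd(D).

μ_D = 11.52, sd(D) = 30.9

D = -1.03V + 7.4 is linear with a = -1.03, b = 7.4.
μ_D = a·μ_V + b = (-1.03)·(-4) + 7.4 = 11.52.
sd(D) = |a|·sd(V) = |-1.03|·30 = 30.9.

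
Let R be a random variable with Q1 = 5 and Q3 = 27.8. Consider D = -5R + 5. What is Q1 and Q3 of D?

Q1(D) = -134, Q3(D) = -20

a = -5 < 0 reverses order: Q1(D) comes from Q3(R), Q3(D) from Q1(R).
Q1(D) = (-5)·27.8 + 5 = -134; Q3(D) = (-5)·5 + 5 = -20.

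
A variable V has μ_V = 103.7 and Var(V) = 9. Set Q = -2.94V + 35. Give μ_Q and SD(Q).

Q = -2.94V + 35 is linear with a = -2.94, b = 35.
μ_Q = a·μ_V + b = (-2.94)·103.7 + 35 = -269.878.
SD(V) = √9 = 3.
SD(Q) = |a|·SD(V) = |-2.94|·3 = 8.82.

μ_Q = -269.878, SD(Q) = 8.82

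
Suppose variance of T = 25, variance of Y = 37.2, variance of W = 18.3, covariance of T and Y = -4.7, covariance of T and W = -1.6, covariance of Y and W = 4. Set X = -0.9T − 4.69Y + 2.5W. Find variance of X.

variance of X = a²·variance of T + b²·variance of Y + c²·variance of W + 2ab·covariance of T and Y + 2ac·covariance of T and W + 2bc·covariance of Y and W, with a = -0.9, b = -4.69, c = 2.5.
= 20.25 + 818.25492 + 114.375 + (-39.6774) + 7.2 + (-93.8)
= 826.60252.

variance of X = 826.60252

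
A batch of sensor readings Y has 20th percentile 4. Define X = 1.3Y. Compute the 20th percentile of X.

20th percentile of X = 5.2

Since a = 1.3 > 0 the transformation is increasing, so the 20th percentile of X = a·(P_{20} of Y) + b = 1.3·4 = 5.2.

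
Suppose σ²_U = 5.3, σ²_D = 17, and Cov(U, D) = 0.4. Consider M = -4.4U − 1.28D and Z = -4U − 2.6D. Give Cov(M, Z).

Cov(M, Z) = 156.48

By bilinearity, Cov(M, Z) = ac·σ²_U + bd·σ²_D + (ad+bc)·Cov(U, D), with a=-4.4, b=-1.28, c=-4, d=-2.6.
ac·σ²_U = (-4.4)·(-4)·5.3 = 93.28
bd·σ²_D = (-1.28)·(-2.6)·17 = 56.576
(ad+bc)·Cov(U, D) = (16.56)·0.4 = 6.624
Cov(M, Z) = 93.28 + 56.576 + 6.624 = 156.48.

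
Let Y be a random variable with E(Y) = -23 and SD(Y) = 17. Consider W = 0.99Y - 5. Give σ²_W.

σ²_W = 283.2489

W = 0.99Y - 5 is linear with a = 0.99, b = -5.
σ²_Y = 17² = 289.
σ²_W = a²·σ²_Y = 0.99²·289 = 283.2489 (the additive constant -5 does not affect variance).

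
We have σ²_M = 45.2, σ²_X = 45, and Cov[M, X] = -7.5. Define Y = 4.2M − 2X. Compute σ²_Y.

σ²_Y = 1103.328

σ²_Y = a²·σ²_M + b²·σ²_X + 2ab·Cov[M, X] with a = 4.2, b = -2.
= 4.2²·45.2 + (-2)²·45 + 2·4.2·(-2)·(-7.5)
= 797.328 + 180 + 126 = 1103.328.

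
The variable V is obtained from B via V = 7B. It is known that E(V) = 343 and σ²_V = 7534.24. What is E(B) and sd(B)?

From V = 7B: E(V) = a·E(B) + b, so E(B) = (E(V) − b)/a = (343 − 0)/7 = 49.
sd(V) = √7534.24 = 86.8.
sd(V) = |a|·sd(B), so sd(B) = 86.8/|7| = 12.4.

E(B) = 49, sd(B) = 12.4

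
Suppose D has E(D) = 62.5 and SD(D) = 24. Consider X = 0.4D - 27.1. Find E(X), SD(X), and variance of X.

X = 0.4D - 27.1 is linear with a = 0.4, b = -27.1.
E(X) = a·E(D) + b = 0.4·62.5 + (-27.1) = -2.1.
SD(X) = |a|·SD(D) = |0.4|·24 = 9.6.
variance of D = 24² = 576.
variance of X = a²·variance of D = 0.4²·576 = 92.16 (the additive constant -27.1 does not affect variance).

E(X) = -2.1, SD(X) = 9.6, variance of X = 92.16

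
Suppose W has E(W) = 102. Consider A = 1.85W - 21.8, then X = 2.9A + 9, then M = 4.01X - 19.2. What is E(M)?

E(A) = 1.85·102 + (-21.8) = 166.9.
E(X) = 2.9·166.9 + 9 = 493.01.
E(M) = 4.01·493.01 + (-19.2) = 1957.7701.

E(M) = 1957.7701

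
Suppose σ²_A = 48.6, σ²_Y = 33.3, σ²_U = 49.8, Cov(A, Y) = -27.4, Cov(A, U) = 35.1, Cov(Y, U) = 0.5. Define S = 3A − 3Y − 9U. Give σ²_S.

σ²_S = 3395.7

σ²_S = a²·σ²_A + b²·σ²_Y + c²·σ²_U + 2ab·Cov(A, Y) + 2ac·Cov(A, U) + 2bc·Cov(Y, U), with a = 3, b = -3, c = -9.
= 437.4 + 299.7 + 4033.8 + 493.2 + (-1895.4) + 27
= 3395.7.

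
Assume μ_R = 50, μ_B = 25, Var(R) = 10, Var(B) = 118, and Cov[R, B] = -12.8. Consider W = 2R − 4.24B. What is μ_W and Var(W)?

μ_W = 2·μ_R + (-4.24)·μ_B = 2·50 + (-4.24)·25 = -6.
Var(W) = a²·Var(R) + b²·Var(B) + 2ab·Cov[R, B] with a = 2, b = -4.24.
= 2²·10 + (-4.24)²·118 + 2·2·(-4.24)·(-12.8)
= 40 + 2121.3568 + 217.088 = 2378.4448.

μ_W = -6, Var(W) = 2378.4448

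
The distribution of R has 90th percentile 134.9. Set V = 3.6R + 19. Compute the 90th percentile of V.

Since a = 3.6 > 0 the transformation is increasing, so the 90th percentile of V = a·(P_{90} of R) + b = 3.6·134.9 + 19 = 504.64.

90th percentile of V = 504.64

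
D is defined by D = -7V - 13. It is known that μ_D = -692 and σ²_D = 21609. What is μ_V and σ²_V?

μ_V = 97, σ²_V = 441

From D = -7V - 13: μ_D = a·μ_V + b, so μ_V = (μ_D − b)/a = (-692 − (-13))/(-7) = 97.
σ²_D = a²·σ²_V, so σ²_V = 21609/(-7)² = 441.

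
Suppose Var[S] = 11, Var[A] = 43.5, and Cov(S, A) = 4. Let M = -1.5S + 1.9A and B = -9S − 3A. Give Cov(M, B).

By bilinearity, Cov(M, B) = ac·Var[S] + bd·Var[A] + (ad+bc)·Cov(S, A), with a=-1.5, b=1.9, c=-9, d=-3.
ac·Var[S] = (-1.5)·(-9)·11 = 148.5
bd·Var[A] = 1.9·(-3)·43.5 = -247.95
(ad+bc)·Cov(S, A) = (-12.6)·4 = -50.4
Cov(M, B) = 148.5 + (-247.95) + (-50.4) = -149.85.

Cov(M, B) = -149.85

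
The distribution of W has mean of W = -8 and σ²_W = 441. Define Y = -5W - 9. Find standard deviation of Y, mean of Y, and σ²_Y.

Y = -5W - 9 is linear with a = -5, b = -9.
standard deviation of W = √441 = 21.
standard deviation of Y = |a|·standard deviation of W = |-5|·21 = 105.
mean of Y = a·mean of W + b = (-5)·(-8) + (-9) = 31.
σ²_Y = a²·σ²_W = (-5)²·441 = 11025 (the additive constant -9 does not affect variance).

standard deviation of Y = 105, mean of Y = 31, σ²_Y = 11025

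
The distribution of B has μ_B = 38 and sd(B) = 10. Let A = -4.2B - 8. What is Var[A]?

A = -4.2B - 8 is linear with a = -4.2, b = -8.
Var[B] = 10² = 100.
Var[A] = a²·Var[B] = (-4.2)²·100 = 1764 (the additive constant -8 does not affect variance).

Var[A] = 1764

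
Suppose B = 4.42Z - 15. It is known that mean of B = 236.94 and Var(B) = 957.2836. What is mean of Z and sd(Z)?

From B = 4.42Z - 15: mean of B = a·mean of Z + b, so mean of Z = (mean of B − b)/a = (236.94 − (-15))/4.42 = 57.
sd(B) = √957.2836 = 30.94.
sd(B) = |a|·sd(Z), so sd(Z) = 30.94/|4.42| = 7.

mean of Z = 57, sd(Z) = 7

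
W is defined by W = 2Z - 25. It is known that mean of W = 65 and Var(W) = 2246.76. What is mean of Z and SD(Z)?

mean of Z = 45, SD(Z) = 23.7

From W = 2Z - 25: mean of W = a·mean of Z + b, so mean of Z = (mean of W − b)/a = (65 − (-25))/2 = 45.
SD(W) = √2246.76 = 47.4.
SD(W) = |a|·SD(Z), so SD(Z) = 47.4/|2| = 23.7.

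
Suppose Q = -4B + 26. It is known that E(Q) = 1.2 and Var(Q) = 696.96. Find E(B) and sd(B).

From Q = -4B + 26: E(Q) = a·E(B) + b, so E(B) = (E(Q) − b)/a = (1.2 − 26)/(-4) = 6.2.
sd(Q) = √696.96 = 26.4.
sd(Q) = |a|·sd(B), so sd(B) = 26.4/|-4| = 6.6.

E(B) = 6.2, sd(B) = 6.6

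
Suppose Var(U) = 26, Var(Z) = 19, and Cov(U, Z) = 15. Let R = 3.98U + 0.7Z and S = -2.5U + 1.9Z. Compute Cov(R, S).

Cov(R, S) = -146.25

By bilinearity, Cov(R, S) = ac·Var(U) + bd·Var(Z) + (ad+bc)·Cov(U, Z), with a=3.98, b=0.7, c=-2.5, d=1.9.
ac·Var(U) = 3.98·(-2.5)·26 = -258.7
bd·Var(Z) = 0.7·1.9·19 = 25.27
(ad+bc)·Cov(U, Z) = (5.812)·15 = 87.18
Cov(R, S) = -258.7 + 25.27 + 87.18 = -146.25.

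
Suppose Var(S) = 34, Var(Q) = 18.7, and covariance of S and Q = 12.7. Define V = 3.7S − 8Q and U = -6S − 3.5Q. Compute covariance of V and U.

By bilinearity, covariance of V and U = ac·Var(S) + bd·Var(Q) + (ad+bc)·covariance of S and Q, with a=3.7, b=-8, c=-6, d=-3.5.
ac·Var(S) = 3.7·(-6)·34 = -754.8
bd·Var(Q) = (-8)·(-3.5)·18.7 = 523.6
(ad+bc)·covariance of S and Q = (35.05)·12.7 = 445.135
covariance of V and U = -754.8 + 523.6 + 445.135 = 213.935.

covariance of V and U = 213.935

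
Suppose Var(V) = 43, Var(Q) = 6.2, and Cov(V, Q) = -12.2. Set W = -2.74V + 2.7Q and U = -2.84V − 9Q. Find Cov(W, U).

Cov(W, U) = -23.3536

By bilinearity, Cov(W, U) = ac·Var(V) + bd·Var(Q) + (ad+bc)·Cov(V, Q), with a=-2.74, b=2.7, c=-2.84, d=-9.
ac·Var(V) = (-2.74)·(-2.84)·43 = 334.6088
bd·Var(Q) = 2.7·(-9)·6.2 = -150.66
(ad+bc)·Cov(V, Q) = (16.992)·(-12.2) = -207.3024
Cov(W, U) = 334.6088 + (-150.66) + (-207.3024) = -23.3536.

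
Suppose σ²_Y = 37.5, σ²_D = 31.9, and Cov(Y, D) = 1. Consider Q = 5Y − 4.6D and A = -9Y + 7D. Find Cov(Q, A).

By bilinearity, Cov(Q, A) = ac·σ²_Y + bd·σ²_D + (ad+bc)·Cov(Y, D), with a=5, b=-4.6, c=-9, d=7.
ac·σ²_Y = 5·(-9)·37.5 = -1687.5
bd·σ²_D = (-4.6)·7·31.9 = -1027.18
(ad+bc)·Cov(Y, D) = (76.4)·1 = 76.4
Cov(Q, A) = -1687.5 + (-1027.18) + 76.4 = -2638.28.

Cov(Q, A) = -2638.28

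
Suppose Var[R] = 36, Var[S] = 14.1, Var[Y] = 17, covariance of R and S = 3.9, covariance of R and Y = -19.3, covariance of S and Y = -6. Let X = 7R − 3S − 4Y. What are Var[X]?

Var[X] = 2935.9

Var[X] = a²·Var[R] + b²·Var[S] + c²·Var[Y] + 2ab·covariance of R and S + 2ac·covariance of R and Y + 2bc·covariance of S and Y, with a = 7, b = -3, c = -4.
= 1764 + 126.9 + 272 + (-163.8) + 1080.8 + (-144)
= 2935.9.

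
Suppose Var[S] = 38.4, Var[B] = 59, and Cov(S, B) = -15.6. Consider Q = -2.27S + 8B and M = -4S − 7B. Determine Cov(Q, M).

By bilinearity, Cov(Q, M) = ac·Var[S] + bd·Var[B] + (ad+bc)·Cov(S, B), with a=-2.27, b=8, c=-4, d=-7.
ac·Var[S] = (-2.27)·(-4)·38.4 = 348.672
bd·Var[B] = 8·(-7)·59 = -3304
(ad+bc)·Cov(S, B) = (-16.11)·(-15.6) = 251.316
Cov(Q, M) = 348.672 + (-3304) + 251.316 = -2704.012.

Cov(Q, M) = -2704.012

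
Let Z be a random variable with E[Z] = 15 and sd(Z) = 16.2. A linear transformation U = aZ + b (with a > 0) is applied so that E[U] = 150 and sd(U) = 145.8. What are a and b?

sd(U) = a·sd(Z) (a > 0), so a = 145.8/16.2 = 9.
E[U] = a·E[Z] + b, so b = 150 − 9·15 = 15.

a = 9, b = 15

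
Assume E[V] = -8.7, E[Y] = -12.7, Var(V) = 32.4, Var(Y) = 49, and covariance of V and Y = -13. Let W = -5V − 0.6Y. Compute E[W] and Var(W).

E[W] = 51.12, Var(W) = 749.64

E[W] = (-5)·E[V] + (-0.6)·E[Y] = (-5)·(-8.7) + (-0.6)·(-12.7) = 51.12.
Var(W) = a²·Var(V) + b²·Var(Y) + 2ab·covariance of V and Y with a = -5, b = -0.6.
= (-5)²·32.4 + (-0.6)²·49 + 2·(-5)·(-0.6)·(-13)
= 810 + 17.64 + (-78) = 749.64.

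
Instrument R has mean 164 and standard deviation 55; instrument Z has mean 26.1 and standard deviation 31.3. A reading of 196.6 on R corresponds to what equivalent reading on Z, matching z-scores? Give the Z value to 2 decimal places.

Z = 44.65

z = (196.6 − 164)/55 ≈ 0.5927.
Z = 26.1 + z·31.3 = 26.1 + (196.6 − 164)·31.3/55 ≈ 44.65.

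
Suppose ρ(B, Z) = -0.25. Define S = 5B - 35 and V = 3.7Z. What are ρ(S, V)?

Linear rescalings preserve correlation up to sign; here the slopes 5 and 3.7 have the same sign, so ρ(S, V) = ρ(B, Z) = -0.25.

ρ(S, V) = -0.25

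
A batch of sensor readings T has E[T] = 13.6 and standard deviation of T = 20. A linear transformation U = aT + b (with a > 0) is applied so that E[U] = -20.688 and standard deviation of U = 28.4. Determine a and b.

standard deviation of U = a·standard deviation of T (a > 0), so a = 28.4/20 = 1.42.
E[U] = a·E[T] + b, so b = -20.688 − 1.42·13.6 = -40.

a = 1.42, b = -40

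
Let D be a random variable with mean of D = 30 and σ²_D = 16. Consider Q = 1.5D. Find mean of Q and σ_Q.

Q = 1.5D is linear with a = 1.5, b = 0.
mean of Q = a·mean of D + b = 1.5·30 = 45.
σ_D = √16 = 4.
σ_Q = |a|·σ_D = |1.5|·4 = 6.

mean of Q = 45, σ_Q = 6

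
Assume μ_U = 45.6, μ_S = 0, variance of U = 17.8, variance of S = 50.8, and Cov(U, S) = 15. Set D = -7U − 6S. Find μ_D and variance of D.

μ_D = -319.2, variance of D = 3961

μ_D = (-7)·μ_U + (-6)·μ_S = (-7)·45.6 + (-6)·0 = -319.2.
variance of D = a²·variance of U + b²·variance of S + 2ab·Cov(U, S) with a = -7, b = -6.
= (-7)²·17.8 + (-6)²·50.8 + 2·(-7)·(-6)·15
= 872.2 + 1828.8 + 1260 = 3961.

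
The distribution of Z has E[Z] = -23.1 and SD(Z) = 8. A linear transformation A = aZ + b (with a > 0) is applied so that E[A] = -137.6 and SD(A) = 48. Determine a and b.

a = 6, b = 1

SD(A) = a·SD(Z) (a > 0), so a = 48/8 = 6.
E[A] = a·E[Z] + b, so b = -137.6 − 6·(-23.1) = 1.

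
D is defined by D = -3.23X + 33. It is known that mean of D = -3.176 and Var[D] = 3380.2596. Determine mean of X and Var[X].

mean of X = 11.2, Var[X] = 324

From D = -3.23X + 33: mean of D = a·mean of X + b, so mean of X = (mean of D − b)/a = (-3.176 − 33)/(-3.23) = 11.2.
Var[D] = a²·Var[X], so Var[X] = 3380.2596/(-3.23)² = 324.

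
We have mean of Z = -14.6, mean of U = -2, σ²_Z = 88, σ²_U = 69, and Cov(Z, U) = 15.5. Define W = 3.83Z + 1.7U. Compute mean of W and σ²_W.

mean of W = 3.83·mean of Z + 1.7·mean of U = 3.83·(-14.6) + 1.7·(-2) = -59.318.
σ²_W = a²·σ²_Z + b²·σ²_U + 2ab·Cov(Z, U) with a = 3.83, b = 1.7.
= 3.83²·88 + 1.7²·69 + 2·3.83·1.7·15.5
= 1290.8632 + 199.41 + 201.841 = 1692.1142.

mean of W = -59.318, σ²_W = 1692.1142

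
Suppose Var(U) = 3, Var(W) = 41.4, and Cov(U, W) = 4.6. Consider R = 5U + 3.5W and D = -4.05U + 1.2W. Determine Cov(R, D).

Cov(R, D) = 75.525

By bilinearity, Cov(R, D) = ac·Var(U) + bd·Var(W) + (ad+bc)·Cov(U, W), with a=5, b=3.5, c=-4.05, d=1.2.
ac·Var(U) = 5·(-4.05)·3 = -60.75
bd·Var(W) = 3.5·1.2·41.4 = 173.88
(ad+bc)·Cov(U, W) = (-8.175)·4.6 = -37.605
Cov(R, D) = -60.75 + 173.88 + (-37.605) = 75.525.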